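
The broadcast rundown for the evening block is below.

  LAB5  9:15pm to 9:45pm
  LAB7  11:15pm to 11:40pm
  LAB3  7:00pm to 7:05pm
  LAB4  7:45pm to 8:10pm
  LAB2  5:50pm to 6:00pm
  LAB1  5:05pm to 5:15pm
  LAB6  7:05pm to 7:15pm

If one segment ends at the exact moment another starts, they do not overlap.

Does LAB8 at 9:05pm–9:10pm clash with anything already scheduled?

LAB1: ends 5:15pm at or before LAB8 starts 9:05pm → clear.
LAB2: ends 6:00pm at or before LAB8 starts 9:05pm → clear.
LAB3: ends 7:05pm at or before LAB8 starts 9:05pm → clear.
LAB6: ends 7:15pm at or before LAB8 starts 9:05pm → clear.
LAB4: ends 8:10pm at or before LAB8 starts 9:05pm → clear.
LAB5: starts 9:15pm at or after LAB8 ends 9:10pm → clear.
LAB7: starts 11:15pm at or after LAB8 ends 9:10pm → clear.

No — it doesn't clash with anything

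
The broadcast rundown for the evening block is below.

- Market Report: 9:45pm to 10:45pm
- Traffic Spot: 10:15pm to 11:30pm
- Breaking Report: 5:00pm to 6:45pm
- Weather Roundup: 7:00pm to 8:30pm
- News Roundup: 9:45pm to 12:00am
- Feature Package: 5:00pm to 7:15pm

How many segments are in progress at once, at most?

3

Sort all start/end points and keep a running count:
5:00pm start Breaking Report → 1
5:00pm start Feature Package → 2
6:45pm end Breaking Report → 1
7:00pm start Weather Roundup → 2
7:15pm end Feature Package → 1
8:30pm end Weather Roundup → 0
9:45pm start Market Report → 1
9:45pm start News Roundup → 2
10:15pm start Traffic Spot → 3
10:45pm end Market Report → 2
11:30pm end Traffic Spot → 1
12:00am end News Roundup → 0
Peak is 3, at 10:15pm (Market Report, News Roundup, Traffic Spot).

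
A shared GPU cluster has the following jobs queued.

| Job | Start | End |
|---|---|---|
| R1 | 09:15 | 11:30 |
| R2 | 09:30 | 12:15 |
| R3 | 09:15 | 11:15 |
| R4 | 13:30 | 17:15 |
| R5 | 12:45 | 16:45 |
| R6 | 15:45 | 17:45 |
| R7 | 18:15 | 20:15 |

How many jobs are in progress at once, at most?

3

Sort all start/end points and keep a running count:
09:15 start R1 → 1
09:15 start R3 → 2
09:30 start R2 → 3
11:15 end R3 → 2
11:30 end R1 → 1
12:15 end R2 → 0
12:45 start R5 → 1
13:30 start R4 → 2
15:45 start R6 → 3
16:45 end R5 → 2
17:15 end R4 → 1
17:45 end R6 → 0
18:15 start R7 → 1
20:15 end R7 → 0
Peak is 3, at 09:30 (R1, R2, R3).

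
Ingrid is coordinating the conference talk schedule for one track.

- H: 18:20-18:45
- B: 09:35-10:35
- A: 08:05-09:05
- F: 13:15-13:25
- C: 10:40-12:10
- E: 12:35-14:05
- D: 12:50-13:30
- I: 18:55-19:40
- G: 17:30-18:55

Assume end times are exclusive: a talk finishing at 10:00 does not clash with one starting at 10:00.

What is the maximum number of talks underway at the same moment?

Sweep the timeline, counting +1 at each start and −1 at each end (ends before starts at a tie):
08:05 start A → 1
09:05 end A → 0
09:35 start B → 1
10:35 end B → 0
10:40 start C → 1
12:10 end C → 0
12:35 start E → 1
12:50 start D → 2
13:15 start F → 3
13:25 end F → 2
13:30 end D → 1
14:05 end E → 0
17:30 start G → 1
18:20 start H → 2
18:45 end H → 1
18:55 end G → 0
18:55 start I → 1
19:40 end I → 0
Peak is 3, at 13:15 (D, E, F).

3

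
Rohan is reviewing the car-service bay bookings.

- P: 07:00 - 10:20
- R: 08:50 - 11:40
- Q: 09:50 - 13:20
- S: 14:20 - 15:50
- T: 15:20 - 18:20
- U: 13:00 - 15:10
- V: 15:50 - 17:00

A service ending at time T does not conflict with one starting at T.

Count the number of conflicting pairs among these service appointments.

7

Sorted by start: P, R, Q, U, S, T, V.
R starts before P ends → P and R overlap.
Q starts before P ends → P and Q overlap.
U starts after P ends, so nothing later overlaps P either.
Q starts before R ends → R and Q overlap.
U starts after R ends, so nothing later overlaps R either.
U starts before Q ends → Q and U overlap.
S starts after Q ends, so nothing later overlaps Q either.
S starts before U ends → U and S overlap.
T starts after U ends, so nothing later overlaps U either.
T starts before S ends → S and T overlap.
V starts exactly when S ends (back-to-back, no overlap).
V starts before T ends → T and V overlap.
Overlapping pairs: P & Q, P & R, Q & R, Q & U, S & T, S & U, T & V — 7 in total.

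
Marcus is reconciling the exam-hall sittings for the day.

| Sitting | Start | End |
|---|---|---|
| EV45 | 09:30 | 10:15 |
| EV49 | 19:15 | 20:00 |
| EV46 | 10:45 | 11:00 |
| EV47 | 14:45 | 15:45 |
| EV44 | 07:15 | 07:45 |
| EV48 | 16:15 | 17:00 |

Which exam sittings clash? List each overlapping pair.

none

Sorted by start: EV44, EV45, EV46, EV47, EV48, EV49.
EV45 starts after EV44 ends, so nothing later overlaps EV44 either.
EV46 starts after EV45 ends, so nothing later overlaps EV45 either.
EV47 starts after EV46 ends, so nothing later overlaps EV46 either.
EV48 starts after EV47 ends, so nothing later overlaps EV47 either.
EV49 starts after EV48 ends.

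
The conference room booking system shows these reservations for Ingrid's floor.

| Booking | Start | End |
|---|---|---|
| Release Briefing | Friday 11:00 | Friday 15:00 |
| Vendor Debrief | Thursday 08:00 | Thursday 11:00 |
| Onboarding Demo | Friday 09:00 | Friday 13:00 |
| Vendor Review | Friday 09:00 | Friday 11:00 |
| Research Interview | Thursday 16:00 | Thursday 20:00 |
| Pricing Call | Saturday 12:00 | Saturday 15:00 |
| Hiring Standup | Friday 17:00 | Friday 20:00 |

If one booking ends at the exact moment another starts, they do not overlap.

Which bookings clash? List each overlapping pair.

Sorted by start: Vendor Debrief, Research Interview, Vendor Review, Onboarding Demo, Release Briefing, Hiring Standup, Pricing Call.
Research Interview starts after Vendor Debrief ends; Vendor Debrief is clear from here.
Vendor Review starts after Research Interview ends; Research Interview is clear from here.
Onboarding Demo starts before Vendor Review ends → Vendor Review and Onboarding Demo overlap.
Release Briefing starts exactly when Vendor Review ends (back-to-back, no overlap); Vendor Review is clear from here.
Release Briefing starts before Onboarding Demo ends → Onboarding Demo and Release Briefing overlap.
Hiring Standup starts after Onboarding Demo ends; Onboarding Demo is clear from here.
Hiring Standup starts after Release Briefing ends; Release Briefing is clear from here.
Pricing Call starts after Hiring Standup ends.

Onboarding Demo & Release Briefing, Onboarding Demo & Vendor Review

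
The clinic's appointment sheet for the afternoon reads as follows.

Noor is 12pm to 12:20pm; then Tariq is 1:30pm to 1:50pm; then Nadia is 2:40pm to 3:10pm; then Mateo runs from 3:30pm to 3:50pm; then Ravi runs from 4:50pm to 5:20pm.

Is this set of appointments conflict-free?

Sorted by start: Noor, Tariq, Nadia, Mateo, Ravi.
Tariq starts after Noor ends; Noor is clear from here.
Nadia starts after Tariq ends; Tariq is clear from here.
Mateo starts after Nadia ends; Nadia is clear from here.
Ravi starts after Mateo ends.
Every pair is clear; the schedule has no overlaps.

Yes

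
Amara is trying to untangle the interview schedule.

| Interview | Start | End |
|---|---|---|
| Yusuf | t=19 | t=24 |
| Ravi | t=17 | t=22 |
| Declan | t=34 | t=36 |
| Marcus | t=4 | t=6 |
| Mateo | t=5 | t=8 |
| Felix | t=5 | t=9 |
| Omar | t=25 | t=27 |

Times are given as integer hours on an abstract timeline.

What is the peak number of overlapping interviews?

3

Walk through starts and ends in time order (an end at T is processed before a start at T):
t=4 start Marcus → 1
t=5 start Felix → 2
t=5 start Mateo → 3
t=6 end Marcus → 2
t=8 end Mateo → 1
t=9 end Felix → 0
t=17 start Ravi → 1
t=19 start Yusuf → 2
t=22 end Ravi → 1
t=24 end Yusuf → 0
t=25 start Omar → 1
t=27 end Omar → 0
t=34 start Declan → 1
t=36 end Declan → 0
Peak is 3, at t=5 (Felix, Marcus, Mateo).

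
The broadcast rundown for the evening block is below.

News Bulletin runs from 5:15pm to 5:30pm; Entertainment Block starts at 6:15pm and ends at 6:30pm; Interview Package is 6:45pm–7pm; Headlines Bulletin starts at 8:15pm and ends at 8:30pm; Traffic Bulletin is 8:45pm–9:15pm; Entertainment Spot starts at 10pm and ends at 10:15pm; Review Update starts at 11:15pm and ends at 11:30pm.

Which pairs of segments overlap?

no overlapping pairs

Sorted by start: News Bulletin, Entertainment Block, Interview Package, Headlines Bulletin, Traffic Bulletin, Entertainment Spot, Review Update.
Entertainment Block starts after News Bulletin ends — done with News Bulletin.
Interview Package starts after Entertainment Block ends — done with Entertainment Block.
Headlines Bulletin starts after Interview Package ends — done with Interview Package.
Traffic Bulletin starts after Headlines Bulletin ends — done with Headlines Bulletin.
Entertainment Spot starts after Traffic Bulletin ends — done with Traffic Bulletin.
Review Update starts after Entertainment Spot ends.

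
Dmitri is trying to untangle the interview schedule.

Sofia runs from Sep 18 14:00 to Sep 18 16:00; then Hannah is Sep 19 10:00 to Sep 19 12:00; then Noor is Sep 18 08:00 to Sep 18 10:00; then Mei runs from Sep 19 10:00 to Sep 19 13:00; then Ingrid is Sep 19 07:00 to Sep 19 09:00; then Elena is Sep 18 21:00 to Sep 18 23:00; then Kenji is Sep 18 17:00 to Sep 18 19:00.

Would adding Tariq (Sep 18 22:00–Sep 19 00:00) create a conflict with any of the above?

Noor: ends Sep 18 10:00 at or before Tariq starts Sep 18 22:00 → clear.
Sofia: ends Sep 18 16:00 at or before Tariq starts Sep 18 22:00 → clear.
Kenji: ends Sep 18 19:00 at or before Tariq starts Sep 18 22:00 → clear.
Elena: starts Sep 18 21:00 before Tariq ends Sep 19 00:00, and ends Sep 18 23:00 after Tariq starts Sep 18 22:00 → overlap.
Ingrid: starts Sep 19 07:00 at or after Tariq ends Sep 19 00:00 → clear.
Hannah: starts Sep 19 10:00 at or after Tariq ends Sep 19 00:00 → clear.
Mei: starts Sep 19 10:00 at or after Tariq ends Sep 19 00:00 → clear.
Tariq overlaps Elena.

Yes — it overlaps Elena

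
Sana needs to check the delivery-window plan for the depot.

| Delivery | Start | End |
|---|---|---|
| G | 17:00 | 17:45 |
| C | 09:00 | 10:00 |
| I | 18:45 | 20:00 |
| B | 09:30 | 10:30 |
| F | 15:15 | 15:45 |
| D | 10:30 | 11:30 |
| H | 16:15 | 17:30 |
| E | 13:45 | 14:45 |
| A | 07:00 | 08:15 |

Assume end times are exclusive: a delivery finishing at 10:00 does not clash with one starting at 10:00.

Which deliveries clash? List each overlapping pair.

Sorted by start: A, C, B, D, E, F, H, G, I.
C starts after A ends, so nothing later overlaps A either.
B starts before C ends → C and B overlap.
D starts after C ends, so nothing later overlaps C either.
D starts exactly when B ends (back-to-back, no overlap), so nothing later overlaps B either.
E starts after D ends, so nothing later overlaps D either.
F starts after E ends, so nothing later overlaps E either.
H starts after F ends, so nothing later overlaps F either.
G starts before H ends → H and G overlap.
I starts after H ends.
I starts after G ends.

B & C, G & H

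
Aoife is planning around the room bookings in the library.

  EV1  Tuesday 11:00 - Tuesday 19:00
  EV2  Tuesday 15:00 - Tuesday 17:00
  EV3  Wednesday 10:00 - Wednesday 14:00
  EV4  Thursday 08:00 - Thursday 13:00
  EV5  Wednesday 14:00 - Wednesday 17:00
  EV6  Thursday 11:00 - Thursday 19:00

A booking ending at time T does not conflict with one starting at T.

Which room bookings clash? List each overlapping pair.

EV1 & EV2, EV4 & EV6

Sorted by start: EV1, EV2, EV3, EV5, EV4, EV6.
EV2 starts before EV1 ends → EV1 and EV2 overlap.
EV3 starts after EV1 ends — done with EV1.
EV3 starts after EV2 ends — done with EV2.
EV5 starts exactly when EV3 ends (back-to-back, no overlap) — done with EV3.
EV4 starts after EV5 ends — done with EV5.
EV6 starts before EV4 ends → EV4 and EV6 overlap.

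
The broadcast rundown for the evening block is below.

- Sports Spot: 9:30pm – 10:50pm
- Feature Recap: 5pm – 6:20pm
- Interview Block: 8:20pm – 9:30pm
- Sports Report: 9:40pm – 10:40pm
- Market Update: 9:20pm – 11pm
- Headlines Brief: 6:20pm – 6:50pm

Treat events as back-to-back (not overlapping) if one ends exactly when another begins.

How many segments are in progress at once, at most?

Sweep the timeline, counting +1 at each start and −1 at each end (ends before starts at a tie):
5pm start Feature Recap → 1
6:20pm end Feature Recap → 0
6:20pm start Headlines Brief → 1
6:50pm end Headlines Brief → 0
8:20pm start Interview Block → 1
9:20pm start Market Update → 2
9:30pm end Interview Block → 1
9:30pm start Sports Spot → 2
9:40pm start Sports Report → 3
10:40pm end Sports Report → 2
10:50pm end Sports Spot → 1
11pm end Market Update → 0
Peak is 3, at 9:40pm (Market Update, Sports Report, Sports Spot).

3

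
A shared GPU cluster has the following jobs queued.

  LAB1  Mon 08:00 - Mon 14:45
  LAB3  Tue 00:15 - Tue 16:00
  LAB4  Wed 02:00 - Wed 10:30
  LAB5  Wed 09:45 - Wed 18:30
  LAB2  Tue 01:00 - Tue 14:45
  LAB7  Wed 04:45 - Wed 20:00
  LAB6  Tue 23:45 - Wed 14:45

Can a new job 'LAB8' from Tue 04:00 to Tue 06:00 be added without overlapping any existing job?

LAB1: ends Mon 14:45 at or before LAB8 starts Tue 04:00 → clear.
LAB3: starts Tue 00:15 before LAB8 ends Tue 06:00, and ends Tue 16:00 after LAB8 starts Tue 04:00 → overlap.
LAB2: starts Tue 01:00 before LAB8 ends Tue 06:00, and ends Tue 14:45 after LAB8 starts Tue 04:00 → overlap.
LAB6: starts Tue 23:45 at or after LAB8 ends Tue 06:00 → clear.
LAB4: starts Wed 02:00 at or after LAB8 ends Tue 06:00 → clear.
LAB7: starts Wed 04:45 at or after LAB8 ends Tue 06:00 → clear.
LAB5: starts Wed 09:45 at or after LAB8 ends Tue 06:00 → clear.
LAB8 overlaps LAB2, LAB3.

No — it overlaps LAB2, LAB3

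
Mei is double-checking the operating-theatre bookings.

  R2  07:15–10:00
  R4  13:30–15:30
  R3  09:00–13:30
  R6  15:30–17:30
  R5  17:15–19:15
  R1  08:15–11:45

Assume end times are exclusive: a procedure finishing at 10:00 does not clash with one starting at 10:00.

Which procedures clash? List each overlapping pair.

R1 & R2, R1 & R3, R2 & R3, R5 & R6

Sorted by start: R2, R1, R3, R4, R6, R5.
R1 starts before R2 ends → R2 and R1 overlap.
R3 starts before R2 ends → R2 and R3 overlap.
R4 starts after R2 ends, so nothing later overlaps R2 either.
R3 starts before R1 ends → R1 and R3 overlap.
R4 starts after R1 ends, so nothing later overlaps R1 either.
R4 starts exactly when R3 ends (back-to-back, no overlap), so nothing later overlaps R3 either.
R6 starts exactly when R4 ends (back-to-back, no overlap), so nothing later overlaps R4 either.
R5 starts before R6 ends → R6 and R5 overlap.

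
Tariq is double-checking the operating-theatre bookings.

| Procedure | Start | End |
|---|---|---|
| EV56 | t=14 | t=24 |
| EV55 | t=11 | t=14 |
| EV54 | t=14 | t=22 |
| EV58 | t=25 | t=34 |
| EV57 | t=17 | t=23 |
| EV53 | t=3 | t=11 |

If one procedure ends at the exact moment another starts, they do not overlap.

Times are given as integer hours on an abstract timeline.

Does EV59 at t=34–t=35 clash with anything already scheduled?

EV53: ends t=11 at or before EV59 starts t=34 → clear.
EV55: ends t=14 at or before EV59 starts t=34 → clear.
EV54: ends t=22 at or before EV59 starts t=34 → clear.
EV56: ends t=24 at or before EV59 starts t=34 → clear.
EV57: ends t=23 at or before EV59 starts t=34 → clear.
EV58: ends t=34 at or before EV59 starts t=34 → clear.

No — it doesn't clash with anything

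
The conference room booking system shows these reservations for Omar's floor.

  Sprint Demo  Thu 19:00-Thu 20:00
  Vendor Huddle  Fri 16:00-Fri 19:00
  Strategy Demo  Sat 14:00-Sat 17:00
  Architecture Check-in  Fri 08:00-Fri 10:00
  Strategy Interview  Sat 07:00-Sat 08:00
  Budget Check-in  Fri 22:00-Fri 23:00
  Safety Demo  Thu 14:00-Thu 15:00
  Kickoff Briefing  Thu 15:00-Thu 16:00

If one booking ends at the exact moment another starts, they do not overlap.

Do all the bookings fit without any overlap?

Yes

Check each pair: they overlap iff neither finishes before the other starts.
Sorted by start: Safety Demo, Kickoff Briefing, Sprint Demo, Architecture Check-in, Vendor Huddle, Budget Check-in, Strategy Interview, Strategy Demo.
Kickoff Briefing starts exactly when Safety Demo ends (back-to-back, no overlap) — done with Safety Demo.
Sprint Demo starts after Kickoff Briefing ends — done with Kickoff Briefing.
Architecture Check-in starts after Sprint Demo ends — done with Sprint Demo.
Vendor Huddle starts after Architecture Check-in ends — done with Architecture Check-in.
Budget Check-in starts after Vendor Huddle ends — done with Vendor Huddle.
Strategy Interview starts after Budget Check-in ends — done with Budget Check-in.
Strategy Demo starts after Strategy Interview ends.
Every pair is clear; the schedule has no overlaps.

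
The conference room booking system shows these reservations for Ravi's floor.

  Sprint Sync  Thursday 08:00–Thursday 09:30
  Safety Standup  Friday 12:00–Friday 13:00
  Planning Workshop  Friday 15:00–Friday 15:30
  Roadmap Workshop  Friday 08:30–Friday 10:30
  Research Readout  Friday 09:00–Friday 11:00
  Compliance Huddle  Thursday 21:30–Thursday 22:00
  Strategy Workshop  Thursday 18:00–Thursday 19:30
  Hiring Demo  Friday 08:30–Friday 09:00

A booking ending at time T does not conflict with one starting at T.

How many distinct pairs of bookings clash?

2

Two intervals overlap when each starts before the other ends.
Sorted by start: Sprint Sync, Strategy Workshop, Compliance Huddle, Roadmap Workshop, Hiring Demo, Research Readout, Safety Standup, Planning Workshop.
Strategy Workshop starts after Sprint Sync ends, so nothing later overlaps Sprint Sync either.
Compliance Huddle starts after Strategy Workshop ends, so nothing later overlaps Strategy Workshop either.
Roadmap Workshop starts after Compliance Huddle ends, so nothing later overlaps Compliance Huddle either.
Hiring Demo starts before Roadmap Workshop ends → Roadmap Workshop and Hiring Demo overlap.
Research Readout starts before Roadmap Workshop ends → Roadmap Workshop and Research Readout overlap.
Safety Standup starts after Roadmap Workshop ends, so nothing later overlaps Roadmap Workshop either.
Research Readout starts exactly when Hiring Demo ends (back-to-back, no overlap), so nothing later overlaps Hiring Demo either.
Safety Standup starts after Research Readout ends, so nothing later overlaps Research Readout either.
Planning Workshop starts after Safety Standup ends.
Overlapping pairs: Hiring Demo & Roadmap Workshop, Research Readout & Roadmap Workshop — 2 in total.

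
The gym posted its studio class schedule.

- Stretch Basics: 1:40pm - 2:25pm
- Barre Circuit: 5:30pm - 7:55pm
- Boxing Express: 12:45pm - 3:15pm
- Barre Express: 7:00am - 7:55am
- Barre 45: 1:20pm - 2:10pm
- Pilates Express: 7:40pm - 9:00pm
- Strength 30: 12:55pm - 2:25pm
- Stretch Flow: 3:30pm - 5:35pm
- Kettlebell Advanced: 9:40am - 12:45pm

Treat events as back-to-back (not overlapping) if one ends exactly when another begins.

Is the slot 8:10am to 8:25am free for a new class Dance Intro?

Yes — the slot is free

Barre Express: ends 7:55am at or before Dance Intro starts 8:10am → clear.
Kettlebell Advanced: starts 9:40am at or after Dance Intro ends 8:25am → clear.
Boxing Express: starts 12:45pm at or after Dance Intro ends 8:25am → clear.
Strength 30: starts 12:55pm at or after Dance Intro ends 8:25am → clear.
Barre 45: starts 1:20pm at or after Dance Intro ends 8:25am → clear.
Stretch Basics: starts 1:40pm at or after Dance Intro ends 8:25am → clear.
Stretch Flow: starts 3:30pm at or after Dance Intro ends 8:25am → clear.
Barre Circuit: starts 5:30pm at or after Dance Intro ends 8:25am → clear.
Pilates Express: starts 7:40pm at or after Dance Intro ends 8:25am → clear.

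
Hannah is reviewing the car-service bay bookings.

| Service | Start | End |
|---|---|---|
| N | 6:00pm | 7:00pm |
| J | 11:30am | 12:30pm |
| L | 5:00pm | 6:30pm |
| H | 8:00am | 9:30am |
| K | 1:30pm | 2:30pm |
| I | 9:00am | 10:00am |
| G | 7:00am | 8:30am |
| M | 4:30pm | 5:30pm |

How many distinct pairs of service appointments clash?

Two intervals overlap when each starts before the other ends.
Sorted by start: G, H, I, J, K, M, L, N.
H starts before G ends → G and H overlap.
I starts after G ends, so G has no further overlaps.
I starts before H ends → H and I overlap.
J starts after H ends, so H has no further overlaps.
J starts after I ends, so I has no further overlaps.
K starts after J ends, so J has no further overlaps.
M starts after K ends, so K has no further overlaps.
L starts before M ends → M and L overlap.
N starts after M ends.
N starts before L ends → L and N overlap.
Overlapping pairs: G & H, H & I, L & M, L & N — 4 in total.

4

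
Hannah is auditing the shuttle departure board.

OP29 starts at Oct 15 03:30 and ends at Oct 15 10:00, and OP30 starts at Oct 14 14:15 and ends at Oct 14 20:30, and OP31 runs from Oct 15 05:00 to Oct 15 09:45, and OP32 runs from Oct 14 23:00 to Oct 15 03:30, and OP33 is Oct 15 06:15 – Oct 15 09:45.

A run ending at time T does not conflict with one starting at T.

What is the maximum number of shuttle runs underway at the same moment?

3

Walk through starts and ends in time order (an end at T is processed before a start at T):
Oct 14 14:15 start OP30 → 1
Oct 14 20:30 end OP30 → 0
Oct 14 23:00 start OP32 → 1
Oct 15 03:30 end OP32 → 0
Oct 15 03:30 start OP29 → 1
Oct 15 05:00 start OP31 → 2
Oct 15 06:15 start OP33 → 3
Oct 15 09:45 end OP31 → 2
Oct 15 09:45 end OP33 → 1
Oct 15 10:00 end OP29 → 0
Peak is 3, at Oct 15 06:15 (OP29, OP31, OP33).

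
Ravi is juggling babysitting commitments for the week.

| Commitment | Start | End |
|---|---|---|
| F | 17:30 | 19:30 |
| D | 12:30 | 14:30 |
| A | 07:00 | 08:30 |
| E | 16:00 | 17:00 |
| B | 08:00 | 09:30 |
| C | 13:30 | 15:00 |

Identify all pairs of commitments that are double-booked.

Sorted by start: A, B, D, C, E, F.
B starts before A ends → A and B overlap.
D starts after A ends — done with A.
D starts after B ends — done with B.
C starts before D ends → D and C overlap.
E starts after D ends — done with D.
E starts after C ends — done with C.
F starts after E ends.

A & B, C & D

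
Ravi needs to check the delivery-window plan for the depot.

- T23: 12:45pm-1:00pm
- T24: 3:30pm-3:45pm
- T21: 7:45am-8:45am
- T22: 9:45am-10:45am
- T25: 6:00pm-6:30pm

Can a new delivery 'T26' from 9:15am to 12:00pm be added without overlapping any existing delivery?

No — it overlaps T22

T21: ends 8:45am at or before T26 starts 9:15am → clear.
T22: starts 9:45am before T26 ends 12:00pm, and ends 10:45am after T26 starts 9:15am → overlap.
T23: starts 12:45pm at or after T26 ends 12:00pm → clear.
T24: starts 3:30pm at or after T26 ends 12:00pm → clear.
T25: starts 6:00pm at or after T26 ends 12:00pm → clear.
T26 overlaps T22.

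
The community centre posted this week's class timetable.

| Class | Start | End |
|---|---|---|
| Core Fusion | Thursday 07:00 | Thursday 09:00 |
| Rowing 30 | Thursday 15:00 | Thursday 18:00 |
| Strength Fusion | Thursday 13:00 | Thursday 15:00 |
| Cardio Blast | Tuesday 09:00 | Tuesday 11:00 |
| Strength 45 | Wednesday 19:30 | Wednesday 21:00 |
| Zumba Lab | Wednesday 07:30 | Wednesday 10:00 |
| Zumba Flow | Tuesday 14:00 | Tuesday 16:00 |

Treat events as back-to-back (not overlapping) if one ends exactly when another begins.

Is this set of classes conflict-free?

Sorted by start: Cardio Blast, Zumba Flow, Zumba Lab, Strength 45, Core Fusion, Strength Fusion, Rowing 30.
Zumba Flow starts after Cardio Blast ends; Cardio Blast is clear from here.
Zumba Lab starts after Zumba Flow ends; Zumba Flow is clear from here.
Strength 45 starts after Zumba Lab ends; Zumba Lab is clear from here.
Core Fusion starts after Strength 45 ends; Strength 45 is clear from here.
Strength Fusion starts after Core Fusion ends; Core Fusion is clear from here.
Rowing 30 starts exactly when Strength Fusion ends (back-to-back, no overlap).
Every pair is clear; the schedule has no overlaps.

Yes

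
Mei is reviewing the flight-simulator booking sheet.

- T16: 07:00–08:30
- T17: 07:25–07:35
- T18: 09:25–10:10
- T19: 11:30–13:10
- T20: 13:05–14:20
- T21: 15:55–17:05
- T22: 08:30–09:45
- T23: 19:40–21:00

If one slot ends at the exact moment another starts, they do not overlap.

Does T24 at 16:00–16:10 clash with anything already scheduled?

Yes — it overlaps T21

T16: ends 08:30 at or before T24 starts 16:00 → clear.
T17: ends 07:35 at or before T24 starts 16:00 → clear.
T22: ends 09:45 at or before T24 starts 16:00 → clear.
T18: ends 10:10 at or before T24 starts 16:00 → clear.
T19: ends 13:10 at or before T24 starts 16:00 → clear.
T20: ends 14:20 at or before T24 starts 16:00 → clear.
T21: starts 15:55 before T24 ends 16:10, and ends 17:05 after T24 starts 16:00 → overlap.
T23: starts 19:40 at or after T24 ends 16:10 → clear.
T24 overlaps T21.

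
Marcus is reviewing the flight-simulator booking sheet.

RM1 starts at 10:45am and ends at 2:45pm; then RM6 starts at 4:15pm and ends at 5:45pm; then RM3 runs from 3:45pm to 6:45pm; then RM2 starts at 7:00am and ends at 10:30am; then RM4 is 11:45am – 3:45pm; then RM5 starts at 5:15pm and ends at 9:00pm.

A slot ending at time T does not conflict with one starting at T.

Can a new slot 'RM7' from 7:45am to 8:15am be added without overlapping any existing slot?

No — it overlaps RM2

RM2: starts 7:00am before RM7 ends 8:15am, and ends 10:30am after RM7 starts 7:45am → overlap.
RM1: starts 10:45am at or after RM7 ends 8:15am → clear.
RM4: starts 11:45am at or after RM7 ends 8:15am → clear.
RM3: starts 3:45pm at or after RM7 ends 8:15am → clear.
RM6: starts 4:15pm at or after RM7 ends 8:15am → clear.
RM5: starts 5:15pm at or after RM7 ends 8:15am → clear.
RM7 overlaps RM2.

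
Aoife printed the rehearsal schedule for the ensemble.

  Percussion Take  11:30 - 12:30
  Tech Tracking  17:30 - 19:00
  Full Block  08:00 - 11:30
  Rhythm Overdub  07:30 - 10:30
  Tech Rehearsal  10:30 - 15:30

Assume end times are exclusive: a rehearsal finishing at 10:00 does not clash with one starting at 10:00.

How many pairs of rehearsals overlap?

Sorted by start: Rhythm Overdub, Full Block, Tech Rehearsal, Percussion Take, Tech Tracking.
Full Block starts before Rhythm Overdub ends → Rhythm Overdub and Full Block overlap.
Tech Rehearsal starts exactly when Rhythm Overdub ends (back-to-back, no overlap), so Rhythm Overdub has no further overlaps.
Tech Rehearsal starts before Full Block ends → Full Block and Tech Rehearsal overlap.
Percussion Take starts exactly when Full Block ends (back-to-back, no overlap), so Full Block has no further overlaps.
Percussion Take starts before Tech Rehearsal ends → Tech Rehearsal and Percussion Take overlap.
Tech Tracking starts after Tech Rehearsal ends.
Tech Tracking starts after Percussion Take ends.
Overlapping pairs: Full Block & Rhythm Overdub, Full Block & Tech Rehearsal, Percussion Take & Tech Rehearsal — 3 in total.

3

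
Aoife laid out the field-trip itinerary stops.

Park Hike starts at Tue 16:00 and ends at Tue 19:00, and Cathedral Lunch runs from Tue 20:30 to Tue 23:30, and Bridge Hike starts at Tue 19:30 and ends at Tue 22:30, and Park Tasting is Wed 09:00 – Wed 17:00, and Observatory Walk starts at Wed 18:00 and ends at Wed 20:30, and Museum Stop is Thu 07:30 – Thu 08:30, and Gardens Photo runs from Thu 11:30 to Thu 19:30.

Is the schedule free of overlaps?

Sorted by start: Park Hike, Bridge Hike, Cathedral Lunch, Park Tasting, Observatory Walk, Museum Stop, Gardens Photo.
Bridge Hike starts after Park Hike ends; Park Hike is clear from here.
Cathedral Lunch starts before Bridge Hike ends → Bridge Hike and Cathedral Lunch overlap.
That's a conflict, so the schedule is not conflict-free.

No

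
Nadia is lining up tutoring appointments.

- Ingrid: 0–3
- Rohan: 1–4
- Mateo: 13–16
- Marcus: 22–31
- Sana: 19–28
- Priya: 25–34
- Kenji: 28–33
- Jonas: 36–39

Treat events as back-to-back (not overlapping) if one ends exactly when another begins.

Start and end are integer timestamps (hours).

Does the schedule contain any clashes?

Sorted by start: Ingrid, Rohan, Mateo, Sana, Marcus, Priya, Kenji, Jonas.
Rohan starts before Ingrid ends → Ingrid and Rohan overlap.
That's a conflict, so the schedule is not conflict-free.

Yes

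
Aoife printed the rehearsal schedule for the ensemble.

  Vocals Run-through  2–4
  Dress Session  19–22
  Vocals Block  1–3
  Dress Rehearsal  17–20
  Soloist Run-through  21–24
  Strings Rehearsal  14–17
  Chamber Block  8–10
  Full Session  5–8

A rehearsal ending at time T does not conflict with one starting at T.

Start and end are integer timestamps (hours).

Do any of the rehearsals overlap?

Sorted by start: Vocals Block, Vocals Run-through, Full Session, Chamber Block, Strings Rehearsal, Dress Rehearsal, Dress Session, Soloist Run-through.
Vocals Run-through starts before Vocals Block ends → Vocals Block and Vocals Run-through overlap.
That's a conflict, so the schedule is not conflict-free.

Yes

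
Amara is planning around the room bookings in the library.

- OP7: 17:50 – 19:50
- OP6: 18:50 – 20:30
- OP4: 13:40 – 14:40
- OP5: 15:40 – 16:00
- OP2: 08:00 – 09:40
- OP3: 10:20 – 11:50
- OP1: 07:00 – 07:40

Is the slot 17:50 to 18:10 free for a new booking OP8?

No — it overlaps OP7

OP1: ends 07:40 at or before OP8 starts 17:50 → clear.
OP2: ends 09:40 at or before OP8 starts 17:50 → clear.
OP3: ends 11:50 at or before OP8 starts 17:50 → clear.
OP4: ends 14:40 at or before OP8 starts 17:50 → clear.
OP5: ends 16:00 at or before OP8 starts 17:50 → clear.
OP7: starts 17:50 before OP8 ends 18:10, and ends 19:50 after OP8 starts 17:50 → overlap.
OP6: starts 18:50 at or after OP8 ends 18:10 → clear.
OP8 overlaps OP7.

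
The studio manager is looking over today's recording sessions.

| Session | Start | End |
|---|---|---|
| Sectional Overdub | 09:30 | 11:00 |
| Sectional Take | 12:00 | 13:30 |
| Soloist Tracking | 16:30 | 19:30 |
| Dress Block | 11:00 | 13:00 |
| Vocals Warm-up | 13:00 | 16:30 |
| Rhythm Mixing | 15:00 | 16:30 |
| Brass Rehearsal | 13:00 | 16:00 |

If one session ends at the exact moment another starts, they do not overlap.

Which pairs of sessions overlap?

Brass Rehearsal & Rhythm Mixing, Brass Rehearsal & Sectional Take, Brass Rehearsal & Vocals Warm-up, Dress Block & Sectional Take, Rhythm Mixing & Vocals Warm-up, Sectional Take & Vocals Warm-up

Sorted by start: Sectional Overdub, Dress Block, Sectional Take, Brass Rehearsal, Vocals Warm-up, Rhythm Mixing, Soloist Tracking.
Dress Block starts exactly when Sectional Overdub ends (back-to-back, no overlap), so Sectional Overdub has no further overlaps.
Sectional Take starts before Dress Block ends → Dress Block and Sectional Take overlap.
Brass Rehearsal starts exactly when Dress Block ends (back-to-back, no overlap), so Dress Block has no further overlaps.
Brass Rehearsal starts before Sectional Take ends → Sectional Take and Brass Rehearsal overlap.
Vocals Warm-up starts before Sectional Take ends → Sectional Take and Vocals Warm-up overlap.
Rhythm Mixing starts after Sectional Take ends, so Sectional Take has no further overlaps.
Vocals Warm-up starts before Brass Rehearsal ends → Brass Rehearsal and Vocals Warm-up overlap.
Rhythm Mixing starts before Brass Rehearsal ends → Brass Rehearsal and Rhythm Mixing overlap.
Soloist Tracking starts after Brass Rehearsal ends.
Rhythm Mixing starts before Vocals Warm-up ends → Vocals Warm-up and Rhythm Mixing overlap.
Soloist Tracking starts exactly when Vocals Warm-up ends (back-to-back, no overlap).
Soloist Tracking starts exactly when Rhythm Mixing ends (back-to-back, no overlap).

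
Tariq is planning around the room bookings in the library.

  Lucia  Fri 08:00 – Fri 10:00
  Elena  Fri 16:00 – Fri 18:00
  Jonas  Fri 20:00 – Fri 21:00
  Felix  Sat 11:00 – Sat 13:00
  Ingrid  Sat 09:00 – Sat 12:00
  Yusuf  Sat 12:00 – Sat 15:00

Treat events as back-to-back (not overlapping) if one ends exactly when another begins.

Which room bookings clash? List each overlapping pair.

Felix & Ingrid, Felix & Yusuf

Sorted by start: Lucia, Elena, Jonas, Ingrid, Felix, Yusuf.
Elena starts after Lucia ends — done with Lucia.
Jonas starts after Elena ends — done with Elena.
Ingrid starts after Jonas ends — done with Jonas.
Felix starts before Ingrid ends → Ingrid and Felix overlap.
Yusuf starts exactly when Ingrid ends (back-to-back, no overlap).
Yusuf starts before Felix ends → Felix and Yusuf overlap.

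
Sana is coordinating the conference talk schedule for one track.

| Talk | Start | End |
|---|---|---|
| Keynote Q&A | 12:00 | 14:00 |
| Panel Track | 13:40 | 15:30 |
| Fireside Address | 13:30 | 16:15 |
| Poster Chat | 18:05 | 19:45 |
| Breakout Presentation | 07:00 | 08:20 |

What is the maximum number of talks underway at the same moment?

Sweep the timeline, counting +1 at each start and −1 at each end (ends before starts at a tie):
07:00 start Breakout Presentation → 1
08:20 end Breakout Presentation → 0
12:00 start Keynote Q&A → 1
13:30 start Fireside Address → 2
13:40 start Panel Track → 3
14:00 end Keynote Q&A → 2
15:30 end Panel Track → 1
16:15 end Fireside Address → 0
18:05 start Poster Chat → 1
19:45 end Poster Chat → 0
Peak is 3, at 13:40 (Fireside Address, Keynote Q&A, Panel Track).

3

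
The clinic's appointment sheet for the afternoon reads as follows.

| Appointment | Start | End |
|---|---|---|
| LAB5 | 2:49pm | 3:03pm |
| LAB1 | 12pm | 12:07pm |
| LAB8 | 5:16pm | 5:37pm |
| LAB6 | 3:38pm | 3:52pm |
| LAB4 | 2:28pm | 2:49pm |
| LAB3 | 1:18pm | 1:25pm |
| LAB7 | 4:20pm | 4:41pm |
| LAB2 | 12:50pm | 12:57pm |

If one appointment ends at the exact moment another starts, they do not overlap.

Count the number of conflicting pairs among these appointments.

Sorted by start: LAB1, LAB2, LAB3, LAB4, LAB5, LAB6, LAB7, LAB8.
LAB2 starts after LAB1 ends, so LAB1 has no further overlaps.
LAB3 starts after LAB2 ends, so LAB2 has no further overlaps.
LAB4 starts after LAB3 ends, so LAB3 has no further overlaps.
LAB5 starts exactly when LAB4 ends (back-to-back, no overlap), so LAB4 has no further overlaps.
LAB6 starts after LAB5 ends, so LAB5 has no further overlaps.
LAB7 starts after LAB6 ends, so LAB6 has no further overlaps.
LAB8 starts after LAB7 ends.
No pair overlaps.

0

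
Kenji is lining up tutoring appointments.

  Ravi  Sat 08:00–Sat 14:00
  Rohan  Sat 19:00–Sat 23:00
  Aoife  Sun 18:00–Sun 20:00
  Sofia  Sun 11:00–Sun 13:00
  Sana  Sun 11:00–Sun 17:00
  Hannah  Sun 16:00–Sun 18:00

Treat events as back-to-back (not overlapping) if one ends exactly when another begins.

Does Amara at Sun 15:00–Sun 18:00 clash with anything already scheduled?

Yes — it overlaps Hannah, Sana

Ravi: ends Sat 14:00 at or before Amara starts Sun 15:00 → clear.
Rohan: ends Sat 23:00 at or before Amara starts Sun 15:00 → clear.
Sofia: ends Sun 13:00 at or before Amara starts Sun 15:00 → clear.
Sana: starts Sun 11:00 before Amara ends Sun 18:00, and ends Sun 17:00 after Amara starts Sun 15:00 → overlap.
Hannah: starts Sun 16:00 before Amara ends Sun 18:00, and ends Sun 18:00 after Amara starts Sun 15:00 → overlap.
Aoife: starts Sun 18:00 at or after Amara ends Sun 18:00 → clear.
Amara overlaps Sana, Hannah.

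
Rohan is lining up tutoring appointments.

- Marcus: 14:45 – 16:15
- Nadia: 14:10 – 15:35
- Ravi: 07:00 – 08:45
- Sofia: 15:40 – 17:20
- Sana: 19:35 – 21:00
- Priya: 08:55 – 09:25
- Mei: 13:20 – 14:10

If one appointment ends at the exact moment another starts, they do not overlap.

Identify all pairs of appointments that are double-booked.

Marcus & Nadia, Marcus & Sofia

Sorted by start: Ravi, Priya, Mei, Nadia, Marcus, Sofia, Sana.
Priya starts after Ravi ends, so Ravi has no further overlaps.
Mei starts after Priya ends, so Priya has no further overlaps.
Nadia starts exactly when Mei ends (back-to-back, no overlap), so Mei has no further overlaps.
Marcus starts before Nadia ends → Nadia and Marcus overlap.
Sofia starts after Nadia ends, so Nadia has no further overlaps.
Sofia starts before Marcus ends → Marcus and Sofia overlap.
Sana starts after Marcus ends.
Sana starts after Sofia ends.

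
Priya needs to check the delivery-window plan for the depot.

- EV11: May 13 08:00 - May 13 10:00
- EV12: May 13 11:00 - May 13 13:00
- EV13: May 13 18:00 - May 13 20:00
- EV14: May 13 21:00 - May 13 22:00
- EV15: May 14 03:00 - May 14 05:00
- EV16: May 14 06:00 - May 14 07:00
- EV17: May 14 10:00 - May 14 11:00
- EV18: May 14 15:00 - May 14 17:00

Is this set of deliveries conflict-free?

Yes

Sorted by start: EV11, EV12, EV13, EV14, EV15, EV16, EV17, EV18.
EV12 starts after EV11 ends — done with EV11.
EV13 starts after EV12 ends — done with EV12.
EV14 starts after EV13 ends — done with EV13.
EV15 starts after EV14 ends — done with EV14.
EV16 starts after EV15 ends — done with EV15.
EV17 starts after EV16 ends — done with EV16.
EV18 starts after EV17 ends.
Every pair is clear; the schedule has no overlaps.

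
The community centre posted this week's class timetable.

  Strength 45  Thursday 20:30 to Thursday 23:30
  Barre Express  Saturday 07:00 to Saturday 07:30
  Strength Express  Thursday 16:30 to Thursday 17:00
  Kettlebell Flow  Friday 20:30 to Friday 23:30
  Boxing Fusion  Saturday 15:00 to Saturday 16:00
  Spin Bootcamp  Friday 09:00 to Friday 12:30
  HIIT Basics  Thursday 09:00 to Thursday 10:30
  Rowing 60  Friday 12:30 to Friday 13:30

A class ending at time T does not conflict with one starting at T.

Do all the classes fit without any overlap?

Sorted by start: HIIT Basics, Strength Express, Strength 45, Spin Bootcamp, Rowing 60, Kettlebell Flow, Barre Express, Boxing Fusion.
Strength Express starts after HIIT Basics ends, so HIIT Basics has no further overlaps.
Strength 45 starts after Strength Express ends, so Strength Express has no further overlaps.
Spin Bootcamp starts after Strength 45 ends, so Strength 45 has no further overlaps.
Rowing 60 starts exactly when Spin Bootcamp ends (back-to-back, no overlap), so Spin Bootcamp has no further overlaps.
Kettlebell Flow starts after Rowing 60 ends, so Rowing 60 has no further overlaps.
Barre Express starts after Kettlebell Flow ends, so Kettlebell Flow has no further overlaps.
Boxing Fusion starts after Barre Express ends.
Every pair is clear; the schedule has no overlaps.

Yes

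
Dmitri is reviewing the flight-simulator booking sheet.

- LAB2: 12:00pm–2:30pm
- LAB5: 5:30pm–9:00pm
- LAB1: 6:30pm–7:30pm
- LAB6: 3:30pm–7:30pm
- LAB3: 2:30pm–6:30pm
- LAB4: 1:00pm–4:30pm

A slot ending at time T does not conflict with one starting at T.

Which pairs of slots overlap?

LAB1 & LAB5, LAB1 & LAB6, LAB2 & LAB4, LAB3 & LAB4, LAB3 & LAB5, LAB3 & LAB6, LAB4 & LAB6, LAB5 & LAB6

Two intervals overlap when each starts before the other ends.
Sorted by start: LAB2, LAB4, LAB3, LAB6, LAB5, LAB1.
LAB4 starts before LAB2 ends → LAB2 and LAB4 overlap.
LAB3 starts exactly when LAB2 ends (back-to-back, no overlap), so LAB2 has no further overlaps.
LAB3 starts before LAB4 ends → LAB4 and LAB3 overlap.
LAB6 starts before LAB4 ends → LAB4 and LAB6 overlap.
LAB5 starts after LAB4 ends, so LAB4 has no further overlaps.
LAB6 starts before LAB3 ends → LAB3 and LAB6 overlap.
LAB5 starts before LAB3 ends → LAB3 and LAB5 overlap.
LAB1 starts exactly when LAB3 ends (back-to-back, no overlap).
LAB5 starts before LAB6 ends → LAB6 and LAB5 overlap.
LAB1 starts before LAB6 ends → LAB6 and LAB1 overlap.
LAB1 starts before LAB5 ends → LAB5 and LAB1 overlap.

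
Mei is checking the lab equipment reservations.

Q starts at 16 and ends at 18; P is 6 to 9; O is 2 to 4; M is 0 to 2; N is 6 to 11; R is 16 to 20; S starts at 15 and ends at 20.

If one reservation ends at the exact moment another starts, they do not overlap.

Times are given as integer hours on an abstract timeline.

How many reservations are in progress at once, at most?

Sweep the timeline, counting +1 at each start and −1 at each end (ends before starts at a tie):
0 start M → 1
2 end M → 0
2 start O → 1
4 end O → 0
6 start N → 1
6 start P → 2
9 end P → 1
11 end N → 0
15 start S → 1
16 start Q → 2
16 start R → 3
18 end Q → 2
20 end R → 1
20 end S → 0
Peak is 3, at 16 (Q, R, S).

3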